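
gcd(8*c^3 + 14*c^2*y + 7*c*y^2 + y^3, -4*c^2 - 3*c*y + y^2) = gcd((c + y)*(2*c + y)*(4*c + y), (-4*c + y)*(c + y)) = c + y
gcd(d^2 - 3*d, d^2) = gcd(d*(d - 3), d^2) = d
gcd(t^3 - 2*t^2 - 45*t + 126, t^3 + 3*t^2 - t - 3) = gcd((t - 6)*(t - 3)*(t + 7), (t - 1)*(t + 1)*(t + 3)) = 1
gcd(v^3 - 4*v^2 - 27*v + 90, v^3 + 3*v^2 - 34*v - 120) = v^2 - v - 30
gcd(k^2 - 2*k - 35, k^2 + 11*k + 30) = k + 5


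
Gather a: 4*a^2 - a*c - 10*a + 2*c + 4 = 4*a^2 + a*(-c - 10) + 2*c + 4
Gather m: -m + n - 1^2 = -m + n - 1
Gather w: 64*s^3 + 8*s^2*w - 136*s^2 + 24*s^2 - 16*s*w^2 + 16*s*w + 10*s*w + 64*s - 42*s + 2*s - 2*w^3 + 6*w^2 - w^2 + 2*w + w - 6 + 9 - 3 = 64*s^3 - 112*s^2 + 24*s - 2*w^3 + w^2*(5 - 16*s) + w*(8*s^2 + 26*s + 3)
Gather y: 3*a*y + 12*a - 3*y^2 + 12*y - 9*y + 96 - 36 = 12*a - 3*y^2 + y*(3*a + 3) + 60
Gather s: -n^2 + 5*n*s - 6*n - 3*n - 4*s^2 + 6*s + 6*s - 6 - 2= -n^2 - 9*n - 4*s^2 + s*(5*n + 12) - 8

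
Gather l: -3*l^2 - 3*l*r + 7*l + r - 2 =-3*l^2 + l*(7 - 3*r) + r - 2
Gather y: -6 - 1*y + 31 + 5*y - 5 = 4*y + 20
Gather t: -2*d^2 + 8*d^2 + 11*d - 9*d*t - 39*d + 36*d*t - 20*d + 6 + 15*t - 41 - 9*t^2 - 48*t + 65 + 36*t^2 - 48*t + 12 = 6*d^2 - 48*d + 27*t^2 + t*(27*d - 81) + 42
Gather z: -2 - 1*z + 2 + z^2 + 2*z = z^2 + z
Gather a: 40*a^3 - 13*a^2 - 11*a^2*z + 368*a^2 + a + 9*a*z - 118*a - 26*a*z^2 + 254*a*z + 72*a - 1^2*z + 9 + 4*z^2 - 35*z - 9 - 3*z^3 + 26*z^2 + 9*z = 40*a^3 + a^2*(355 - 11*z) + a*(-26*z^2 + 263*z - 45) - 3*z^3 + 30*z^2 - 27*z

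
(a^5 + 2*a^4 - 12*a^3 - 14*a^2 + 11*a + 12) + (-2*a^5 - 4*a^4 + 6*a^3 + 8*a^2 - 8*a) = -a^5 - 2*a^4 - 6*a^3 - 6*a^2 + 3*a + 12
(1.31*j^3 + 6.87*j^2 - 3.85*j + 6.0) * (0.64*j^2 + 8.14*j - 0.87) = 0.8384*j^5 + 15.0602*j^4 + 52.3181*j^3 - 33.4759*j^2 + 52.1895*j - 5.22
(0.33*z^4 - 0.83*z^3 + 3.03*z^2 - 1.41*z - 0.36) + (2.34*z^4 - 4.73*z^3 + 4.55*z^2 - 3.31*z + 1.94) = 2.67*z^4 - 5.56*z^3 + 7.58*z^2 - 4.72*z + 1.58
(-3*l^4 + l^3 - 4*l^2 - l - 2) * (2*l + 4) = -6*l^5 - 10*l^4 - 4*l^3 - 18*l^2 - 8*l - 8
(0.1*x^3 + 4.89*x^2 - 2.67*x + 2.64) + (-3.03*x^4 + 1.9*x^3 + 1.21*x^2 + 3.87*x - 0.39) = -3.03*x^4 + 2.0*x^3 + 6.1*x^2 + 1.2*x + 2.25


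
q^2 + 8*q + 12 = (q + 2)*(q + 6)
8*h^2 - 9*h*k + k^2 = (-8*h + k)*(-h + k)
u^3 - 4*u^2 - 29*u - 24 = (u - 8)*(u + 1)*(u + 3)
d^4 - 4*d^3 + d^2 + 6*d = d*(d - 3)*(d - 2)*(d + 1)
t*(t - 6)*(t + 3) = t^3 - 3*t^2 - 18*t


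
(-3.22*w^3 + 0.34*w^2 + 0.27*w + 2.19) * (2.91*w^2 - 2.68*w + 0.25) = -9.3702*w^5 + 9.619*w^4 - 0.9305*w^3 + 5.7343*w^2 - 5.8017*w + 0.5475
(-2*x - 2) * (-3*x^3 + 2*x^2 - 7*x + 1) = 6*x^4 + 2*x^3 + 10*x^2 + 12*x - 2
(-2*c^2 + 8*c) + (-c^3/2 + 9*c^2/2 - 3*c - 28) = -c^3/2 + 5*c^2/2 + 5*c - 28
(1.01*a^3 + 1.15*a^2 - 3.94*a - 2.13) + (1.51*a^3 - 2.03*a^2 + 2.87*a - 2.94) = 2.52*a^3 - 0.88*a^2 - 1.07*a - 5.07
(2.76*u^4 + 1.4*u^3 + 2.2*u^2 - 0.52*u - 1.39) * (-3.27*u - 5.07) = -9.0252*u^5 - 18.5712*u^4 - 14.292*u^3 - 9.4536*u^2 + 7.1817*u + 7.0473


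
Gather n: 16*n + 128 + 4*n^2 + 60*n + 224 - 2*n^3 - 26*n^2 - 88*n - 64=-2*n^3 - 22*n^2 - 12*n + 288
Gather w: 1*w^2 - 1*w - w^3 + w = -w^3 + w^2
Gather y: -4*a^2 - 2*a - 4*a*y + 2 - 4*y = -4*a^2 - 2*a + y*(-4*a - 4) + 2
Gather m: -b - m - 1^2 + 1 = -b - m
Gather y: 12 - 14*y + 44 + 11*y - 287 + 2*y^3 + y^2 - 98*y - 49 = 2*y^3 + y^2 - 101*y - 280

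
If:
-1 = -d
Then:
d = 1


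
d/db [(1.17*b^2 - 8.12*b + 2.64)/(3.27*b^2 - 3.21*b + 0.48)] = (22.7967*b^2 - 16.1424*b + 4.5768)/(10.6929*b^4 - 20.9934*b^3 + 13.4433*b^2 - 3.0816*b + 0.2304)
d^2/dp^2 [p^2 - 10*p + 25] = 2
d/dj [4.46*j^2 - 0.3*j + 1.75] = 8.92*j - 0.3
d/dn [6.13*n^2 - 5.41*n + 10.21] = 12.26*n - 5.41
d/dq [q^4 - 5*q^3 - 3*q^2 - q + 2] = 4*q^3 - 15*q^2 - 6*q - 1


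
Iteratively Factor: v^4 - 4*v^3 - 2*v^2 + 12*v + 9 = (v + 1)*(v^3 - 5*v^2 + 3*v + 9) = (v - 3)*(v + 1)*(v^2 - 2*v - 3) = (v - 3)*(v + 1)^2*(v - 3)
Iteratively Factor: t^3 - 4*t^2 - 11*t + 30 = (t + 3)*(t^2 - 7*t + 10) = (t - 5)*(t + 3)*(t - 2)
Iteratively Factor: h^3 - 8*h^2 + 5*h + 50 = (h - 5)*(h^2 - 3*h - 10) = (h - 5)*(h + 2)*(h - 5)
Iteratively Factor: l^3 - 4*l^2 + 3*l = (l - 3)*(l^2 - l) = (l - 3)*(l - 1)*(l)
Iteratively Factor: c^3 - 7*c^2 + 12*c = (c)*(c^2 - 7*c + 12) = c*(c - 4)*(c - 3)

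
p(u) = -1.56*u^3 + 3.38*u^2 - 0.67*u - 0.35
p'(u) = -4.68*u^2 + 6.76*u - 0.67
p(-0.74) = 2.63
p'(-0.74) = -8.24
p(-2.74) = 58.95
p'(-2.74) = -54.33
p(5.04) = -117.59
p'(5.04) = -85.48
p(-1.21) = 8.17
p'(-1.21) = -15.70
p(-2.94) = 70.48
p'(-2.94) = -61.00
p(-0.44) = 0.73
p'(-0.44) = -4.55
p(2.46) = -4.77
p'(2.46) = -12.36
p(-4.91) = 269.08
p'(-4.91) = -146.69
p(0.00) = -0.35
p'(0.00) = -0.67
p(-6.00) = 462.31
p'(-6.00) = -209.71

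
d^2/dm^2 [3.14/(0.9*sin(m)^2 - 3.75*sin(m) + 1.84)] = (-10.1736*sin(m)^4 + 31.7925*sin(m)^3 - 8.09648999999999*sin(m)^2 - 85.251*sin(m) + 77.91282)/(0.9*sin(m)^2 - 3.75*sin(m) + 1.84)^3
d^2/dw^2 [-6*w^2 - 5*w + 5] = -12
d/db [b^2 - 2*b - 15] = 2*b - 2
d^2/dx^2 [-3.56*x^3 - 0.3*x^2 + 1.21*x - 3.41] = -21.36*x - 0.6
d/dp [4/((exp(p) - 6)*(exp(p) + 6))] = -8*exp(2*p)/(exp(4*p) - 72*exp(2*p) + 1296)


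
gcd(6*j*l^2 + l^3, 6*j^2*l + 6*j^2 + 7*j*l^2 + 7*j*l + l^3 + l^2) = 6*j + l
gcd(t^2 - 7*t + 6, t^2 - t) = t - 1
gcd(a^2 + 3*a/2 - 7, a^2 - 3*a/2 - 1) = a - 2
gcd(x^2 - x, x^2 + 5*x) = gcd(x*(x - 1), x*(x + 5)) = x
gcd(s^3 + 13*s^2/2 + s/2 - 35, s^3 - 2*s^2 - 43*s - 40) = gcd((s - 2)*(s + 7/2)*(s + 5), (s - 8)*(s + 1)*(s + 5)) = s + 5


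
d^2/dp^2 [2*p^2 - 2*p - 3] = 4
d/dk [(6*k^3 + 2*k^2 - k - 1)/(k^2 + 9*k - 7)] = (6*k^4 + 108*k^3 - 107*k^2 - 26*k + 16)/(k^4 + 18*k^3 + 67*k^2 - 126*k + 49)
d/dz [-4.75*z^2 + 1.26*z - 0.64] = 1.26 - 9.5*z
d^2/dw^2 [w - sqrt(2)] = 0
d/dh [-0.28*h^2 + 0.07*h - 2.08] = 0.07 - 0.56*h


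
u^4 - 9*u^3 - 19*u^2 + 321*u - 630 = (u - 7)*(u - 5)*(u - 3)*(u + 6)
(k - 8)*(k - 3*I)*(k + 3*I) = k^3 - 8*k^2 + 9*k - 72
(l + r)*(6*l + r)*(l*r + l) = 6*l^3*r + 6*l^3 + 7*l^2*r^2 + 7*l^2*r + l*r^3 + l*r^2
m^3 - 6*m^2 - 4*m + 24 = (m - 6)*(m - 2)*(m + 2)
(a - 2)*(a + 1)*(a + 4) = a^3 + 3*a^2 - 6*a - 8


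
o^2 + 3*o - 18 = (o - 3)*(o + 6)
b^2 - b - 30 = (b - 6)*(b + 5)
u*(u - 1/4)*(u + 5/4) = u^3 + u^2 - 5*u/16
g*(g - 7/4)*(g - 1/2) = g^3 - 9*g^2/4 + 7*g/8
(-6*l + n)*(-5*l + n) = 30*l^2 - 11*l*n + n^2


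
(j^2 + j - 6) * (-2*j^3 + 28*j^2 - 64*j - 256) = -2*j^5 + 26*j^4 - 24*j^3 - 488*j^2 + 128*j + 1536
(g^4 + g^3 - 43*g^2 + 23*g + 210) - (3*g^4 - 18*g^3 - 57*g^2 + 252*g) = -2*g^4 + 19*g^3 + 14*g^2 - 229*g + 210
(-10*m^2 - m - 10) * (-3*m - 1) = 30*m^3 + 13*m^2 + 31*m + 10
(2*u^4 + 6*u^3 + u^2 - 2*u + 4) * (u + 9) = 2*u^5 + 24*u^4 + 55*u^3 + 7*u^2 - 14*u + 36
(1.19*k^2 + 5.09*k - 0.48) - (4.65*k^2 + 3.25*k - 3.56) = -3.46*k^2 + 1.84*k + 3.08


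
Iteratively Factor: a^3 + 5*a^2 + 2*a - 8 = (a + 2)*(a^2 + 3*a - 4) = (a + 2)*(a + 4)*(a - 1)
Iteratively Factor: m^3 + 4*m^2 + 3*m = (m + 1)*(m^2 + 3*m) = (m + 1)*(m + 3)*(m)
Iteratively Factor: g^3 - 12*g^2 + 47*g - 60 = (g - 4)*(g^2 - 8*g + 15) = (g - 4)*(g - 3)*(g - 5)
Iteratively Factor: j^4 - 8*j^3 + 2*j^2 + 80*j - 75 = (j - 5)*(j^3 - 3*j^2 - 13*j + 15) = (j - 5)*(j + 3)*(j^2 - 6*j + 5) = (j - 5)*(j - 1)*(j + 3)*(j - 5)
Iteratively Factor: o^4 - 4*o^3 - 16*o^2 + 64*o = (o + 4)*(o^3 - 8*o^2 + 16*o) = (o - 4)*(o + 4)*(o^2 - 4*o) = (o - 4)^2*(o + 4)*(o)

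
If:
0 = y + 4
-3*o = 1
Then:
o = -1/3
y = -4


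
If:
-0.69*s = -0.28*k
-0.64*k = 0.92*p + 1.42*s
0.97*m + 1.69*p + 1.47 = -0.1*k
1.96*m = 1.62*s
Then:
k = 0.81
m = 0.27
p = -1.07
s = 0.33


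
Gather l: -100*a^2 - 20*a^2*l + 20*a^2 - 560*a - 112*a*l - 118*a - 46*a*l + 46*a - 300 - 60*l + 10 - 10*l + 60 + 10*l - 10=-80*a^2 - 632*a + l*(-20*a^2 - 158*a - 60) - 240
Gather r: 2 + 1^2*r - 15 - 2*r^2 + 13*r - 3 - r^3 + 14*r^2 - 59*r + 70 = -r^3 + 12*r^2 - 45*r + 54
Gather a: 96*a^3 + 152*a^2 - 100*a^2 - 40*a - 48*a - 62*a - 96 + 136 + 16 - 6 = 96*a^3 + 52*a^2 - 150*a + 50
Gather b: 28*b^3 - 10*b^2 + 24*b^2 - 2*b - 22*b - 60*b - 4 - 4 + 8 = 28*b^3 + 14*b^2 - 84*b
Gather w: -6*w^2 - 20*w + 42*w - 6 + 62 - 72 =-6*w^2 + 22*w - 16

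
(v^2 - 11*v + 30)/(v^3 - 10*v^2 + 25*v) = (v - 6)/(v*(v - 5))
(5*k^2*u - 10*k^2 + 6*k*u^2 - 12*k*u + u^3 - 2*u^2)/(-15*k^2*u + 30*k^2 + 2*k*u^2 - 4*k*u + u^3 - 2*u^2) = (k + u)/(-3*k + u)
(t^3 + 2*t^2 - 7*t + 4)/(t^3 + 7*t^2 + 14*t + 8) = (t^2 - 2*t + 1)/(t^2 + 3*t + 2)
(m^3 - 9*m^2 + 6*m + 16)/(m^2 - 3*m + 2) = (m^2 - 7*m - 8)/(m - 1)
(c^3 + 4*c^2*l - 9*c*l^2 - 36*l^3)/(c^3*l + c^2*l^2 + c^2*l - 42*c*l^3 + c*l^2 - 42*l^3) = (c^3 + 4*c^2*l - 9*c*l^2 - 36*l^3)/(l*(c^3 + c^2*l + c^2 - 42*c*l^2 + c*l - 42*l^2))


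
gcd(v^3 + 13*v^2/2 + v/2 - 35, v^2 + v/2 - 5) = v - 2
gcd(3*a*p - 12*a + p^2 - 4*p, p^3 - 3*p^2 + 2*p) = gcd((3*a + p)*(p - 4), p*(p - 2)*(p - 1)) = 1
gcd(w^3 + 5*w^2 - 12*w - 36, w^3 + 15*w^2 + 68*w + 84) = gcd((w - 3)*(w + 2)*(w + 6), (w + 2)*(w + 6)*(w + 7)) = w^2 + 8*w + 12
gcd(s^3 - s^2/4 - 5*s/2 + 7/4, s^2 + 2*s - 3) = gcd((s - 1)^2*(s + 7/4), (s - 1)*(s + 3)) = s - 1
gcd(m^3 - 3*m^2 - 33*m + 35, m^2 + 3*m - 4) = m - 1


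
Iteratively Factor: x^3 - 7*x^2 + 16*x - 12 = (x - 2)*(x^2 - 5*x + 6) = (x - 3)*(x - 2)*(x - 2)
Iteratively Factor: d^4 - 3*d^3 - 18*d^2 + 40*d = (d - 2)*(d^3 - d^2 - 20*d) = d*(d - 2)*(d^2 - d - 20) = d*(d - 5)*(d - 2)*(d + 4)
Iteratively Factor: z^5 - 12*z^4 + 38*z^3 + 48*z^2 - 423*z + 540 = (z - 4)*(z^4 - 8*z^3 + 6*z^2 + 72*z - 135) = (z - 4)*(z - 3)*(z^3 - 5*z^2 - 9*z + 45) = (z - 4)*(z - 3)^2*(z^2 - 2*z - 15) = (z - 5)*(z - 4)*(z - 3)^2*(z + 3)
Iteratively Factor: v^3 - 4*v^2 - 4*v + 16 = (v - 2)*(v^2 - 2*v - 8) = (v - 2)*(v + 2)*(v - 4)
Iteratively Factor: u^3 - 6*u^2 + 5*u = (u - 5)*(u^2 - u) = (u - 5)*(u - 1)*(u)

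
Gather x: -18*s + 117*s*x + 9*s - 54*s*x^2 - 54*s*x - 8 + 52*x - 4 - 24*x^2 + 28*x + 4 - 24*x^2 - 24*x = -9*s + x^2*(-54*s - 48) + x*(63*s + 56) - 8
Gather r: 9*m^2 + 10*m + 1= 9*m^2 + 10*m + 1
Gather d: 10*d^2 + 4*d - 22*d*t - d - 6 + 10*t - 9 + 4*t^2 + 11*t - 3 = 10*d^2 + d*(3 - 22*t) + 4*t^2 + 21*t - 18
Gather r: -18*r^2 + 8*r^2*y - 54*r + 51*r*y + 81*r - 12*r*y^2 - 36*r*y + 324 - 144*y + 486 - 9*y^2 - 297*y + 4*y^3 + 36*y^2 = r^2*(8*y - 18) + r*(-12*y^2 + 15*y + 27) + 4*y^3 + 27*y^2 - 441*y + 810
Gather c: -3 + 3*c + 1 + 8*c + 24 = 11*c + 22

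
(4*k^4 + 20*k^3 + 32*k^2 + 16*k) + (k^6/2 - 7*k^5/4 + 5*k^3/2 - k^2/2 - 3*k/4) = k^6/2 - 7*k^5/4 + 4*k^4 + 45*k^3/2 + 63*k^2/2 + 61*k/4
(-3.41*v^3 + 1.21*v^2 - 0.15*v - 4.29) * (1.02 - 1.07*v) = 3.6487*v^4 - 4.7729*v^3 + 1.3947*v^2 + 4.4373*v - 4.3758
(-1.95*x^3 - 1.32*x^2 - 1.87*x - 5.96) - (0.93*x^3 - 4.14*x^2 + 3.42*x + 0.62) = -2.88*x^3 + 2.82*x^2 - 5.29*x - 6.58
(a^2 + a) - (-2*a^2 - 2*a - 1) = 3*a^2 + 3*a + 1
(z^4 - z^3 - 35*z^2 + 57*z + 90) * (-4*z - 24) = -4*z^5 - 20*z^4 + 164*z^3 + 612*z^2 - 1728*z - 2160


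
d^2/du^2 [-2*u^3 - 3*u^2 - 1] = -12*u - 6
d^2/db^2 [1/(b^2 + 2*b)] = 2*(-b*(b + 2) + 4*(b + 1)^2)/(b^3*(b + 2)^3)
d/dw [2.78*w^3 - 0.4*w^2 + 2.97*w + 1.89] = 8.34*w^2 - 0.8*w + 2.97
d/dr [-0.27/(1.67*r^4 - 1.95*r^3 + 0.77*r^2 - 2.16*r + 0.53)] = (1.8036*r^3 - 1.5795*r^2 + 0.4158*r - 0.5832)/(1.67*r^4 - 1.95*r^3 + 0.77*r^2 - 2.16*r + 0.53)^2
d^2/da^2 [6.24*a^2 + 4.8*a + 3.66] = 12.4800000000000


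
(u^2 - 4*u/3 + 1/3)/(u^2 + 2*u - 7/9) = 3*(u - 1)/(3*u + 7)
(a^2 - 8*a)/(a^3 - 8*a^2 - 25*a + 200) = a/(a^2 - 25)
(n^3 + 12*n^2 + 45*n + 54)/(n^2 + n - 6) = (n^2 + 9*n + 18)/(n - 2)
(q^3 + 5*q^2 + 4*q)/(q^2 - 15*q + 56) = q*(q^2 + 5*q + 4)/(q^2 - 15*q + 56)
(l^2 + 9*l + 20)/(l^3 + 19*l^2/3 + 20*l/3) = 3*(l + 4)/(l*(3*l + 4))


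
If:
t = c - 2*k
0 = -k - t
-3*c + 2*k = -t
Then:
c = 0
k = 0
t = 0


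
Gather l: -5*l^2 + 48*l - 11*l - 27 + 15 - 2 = -5*l^2 + 37*l - 14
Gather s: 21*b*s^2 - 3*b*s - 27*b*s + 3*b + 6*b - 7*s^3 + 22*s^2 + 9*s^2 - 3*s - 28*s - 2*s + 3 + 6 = 9*b - 7*s^3 + s^2*(21*b + 31) + s*(-30*b - 33) + 9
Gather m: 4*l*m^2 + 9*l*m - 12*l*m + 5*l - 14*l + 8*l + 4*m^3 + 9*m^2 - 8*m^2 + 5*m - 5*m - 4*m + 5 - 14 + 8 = -l + 4*m^3 + m^2*(4*l + 1) + m*(-3*l - 4) - 1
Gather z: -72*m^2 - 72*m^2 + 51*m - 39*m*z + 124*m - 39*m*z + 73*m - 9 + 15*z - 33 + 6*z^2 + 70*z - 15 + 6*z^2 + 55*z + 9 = -144*m^2 + 248*m + 12*z^2 + z*(140 - 78*m) - 48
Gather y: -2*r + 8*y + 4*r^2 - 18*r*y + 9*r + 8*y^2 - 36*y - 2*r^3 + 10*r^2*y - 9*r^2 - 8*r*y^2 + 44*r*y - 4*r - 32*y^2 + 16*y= -2*r^3 - 5*r^2 + 3*r + y^2*(-8*r - 24) + y*(10*r^2 + 26*r - 12)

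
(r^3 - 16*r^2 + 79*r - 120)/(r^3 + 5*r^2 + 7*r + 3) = (r^3 - 16*r^2 + 79*r - 120)/(r^3 + 5*r^2 + 7*r + 3)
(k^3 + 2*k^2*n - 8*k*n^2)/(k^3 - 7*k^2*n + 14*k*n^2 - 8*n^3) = k*(k + 4*n)/(k^2 - 5*k*n + 4*n^2)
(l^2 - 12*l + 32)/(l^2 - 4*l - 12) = (-l^2 + 12*l - 32)/(-l^2 + 4*l + 12)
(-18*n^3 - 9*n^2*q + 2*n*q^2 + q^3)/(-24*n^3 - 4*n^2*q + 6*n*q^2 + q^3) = (-9*n^2 + q^2)/(-12*n^2 + 4*n*q + q^2)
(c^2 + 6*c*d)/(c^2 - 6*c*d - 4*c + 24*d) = c*(c + 6*d)/(c^2 - 6*c*d - 4*c + 24*d)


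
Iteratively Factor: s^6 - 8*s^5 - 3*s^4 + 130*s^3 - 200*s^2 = (s - 5)*(s^5 - 3*s^4 - 18*s^3 + 40*s^2) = s*(s - 5)*(s^4 - 3*s^3 - 18*s^2 + 40*s) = s*(s - 5)*(s + 4)*(s^3 - 7*s^2 + 10*s) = s^2*(s - 5)*(s + 4)*(s^2 - 7*s + 10) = s^2*(s - 5)^2*(s + 4)*(s - 2)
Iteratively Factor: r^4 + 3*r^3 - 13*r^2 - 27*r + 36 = (r - 1)*(r^3 + 4*r^2 - 9*r - 36) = (r - 1)*(r + 4)*(r^2 - 9) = (r - 3)*(r - 1)*(r + 4)*(r + 3)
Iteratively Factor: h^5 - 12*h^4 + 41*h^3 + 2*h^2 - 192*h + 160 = (h - 4)*(h^4 - 8*h^3 + 9*h^2 + 38*h - 40) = (h - 4)*(h + 2)*(h^3 - 10*h^2 + 29*h - 20) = (h - 4)*(h - 1)*(h + 2)*(h^2 - 9*h + 20) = (h - 4)^2*(h - 1)*(h + 2)*(h - 5)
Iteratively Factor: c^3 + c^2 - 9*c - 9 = (c + 3)*(c^2 - 2*c - 3) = (c + 1)*(c + 3)*(c - 3)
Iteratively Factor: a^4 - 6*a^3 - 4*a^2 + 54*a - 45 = (a - 3)*(a^3 - 3*a^2 - 13*a + 15) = (a - 3)*(a + 3)*(a^2 - 6*a + 5) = (a - 3)*(a - 1)*(a + 3)*(a - 5)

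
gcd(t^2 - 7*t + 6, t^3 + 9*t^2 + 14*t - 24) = t - 1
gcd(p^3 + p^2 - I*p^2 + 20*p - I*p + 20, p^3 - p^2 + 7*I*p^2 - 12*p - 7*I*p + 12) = p + 4*I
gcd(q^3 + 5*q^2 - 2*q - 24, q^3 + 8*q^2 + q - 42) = q^2 + q - 6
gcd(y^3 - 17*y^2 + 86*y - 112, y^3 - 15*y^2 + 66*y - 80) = y^2 - 10*y + 16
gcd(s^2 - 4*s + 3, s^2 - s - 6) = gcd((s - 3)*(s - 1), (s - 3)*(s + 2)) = s - 3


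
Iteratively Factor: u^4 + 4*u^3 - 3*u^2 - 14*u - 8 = (u + 1)*(u^3 + 3*u^2 - 6*u - 8) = (u - 2)*(u + 1)*(u^2 + 5*u + 4) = (u - 2)*(u + 1)^2*(u + 4)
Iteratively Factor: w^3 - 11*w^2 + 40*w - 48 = (w - 4)*(w^2 - 7*w + 12) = (w - 4)*(w - 3)*(w - 4)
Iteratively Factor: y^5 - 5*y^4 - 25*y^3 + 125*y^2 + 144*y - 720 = (y - 4)*(y^4 - y^3 - 29*y^2 + 9*y + 180) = (y - 5)*(y - 4)*(y^3 + 4*y^2 - 9*y - 36) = (y - 5)*(y - 4)*(y - 3)*(y^2 + 7*y + 12) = (y - 5)*(y - 4)*(y - 3)*(y + 4)*(y + 3)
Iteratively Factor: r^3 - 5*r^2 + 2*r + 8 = (r + 1)*(r^2 - 6*r + 8) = (r - 2)*(r + 1)*(r - 4)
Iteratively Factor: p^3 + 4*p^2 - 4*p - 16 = (p + 4)*(p^2 - 4) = (p + 2)*(p + 4)*(p - 2)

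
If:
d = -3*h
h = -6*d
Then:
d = 0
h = 0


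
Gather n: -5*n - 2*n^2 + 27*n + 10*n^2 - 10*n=8*n^2 + 12*n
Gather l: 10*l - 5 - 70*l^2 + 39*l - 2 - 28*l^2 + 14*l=-98*l^2 + 63*l - 7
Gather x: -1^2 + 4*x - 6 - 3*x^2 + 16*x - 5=-3*x^2 + 20*x - 12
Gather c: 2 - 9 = -7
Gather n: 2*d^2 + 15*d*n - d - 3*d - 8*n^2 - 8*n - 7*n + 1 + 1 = 2*d^2 - 4*d - 8*n^2 + n*(15*d - 15) + 2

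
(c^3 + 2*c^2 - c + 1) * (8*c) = 8*c^4 + 16*c^3 - 8*c^2 + 8*c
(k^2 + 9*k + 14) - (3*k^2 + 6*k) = -2*k^2 + 3*k + 14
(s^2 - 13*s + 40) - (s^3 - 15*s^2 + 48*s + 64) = -s^3 + 16*s^2 - 61*s - 24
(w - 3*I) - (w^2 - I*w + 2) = -w^2 + w + I*w - 2 - 3*I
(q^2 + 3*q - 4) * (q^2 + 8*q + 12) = q^4 + 11*q^3 + 32*q^2 + 4*q - 48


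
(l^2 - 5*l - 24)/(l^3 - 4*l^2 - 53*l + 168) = (l + 3)/(l^2 + 4*l - 21)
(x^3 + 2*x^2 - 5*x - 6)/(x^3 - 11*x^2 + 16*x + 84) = (x^3 + 2*x^2 - 5*x - 6)/(x^3 - 11*x^2 + 16*x + 84)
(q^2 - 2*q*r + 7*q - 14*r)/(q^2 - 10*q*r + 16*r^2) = (q + 7)/(q - 8*r)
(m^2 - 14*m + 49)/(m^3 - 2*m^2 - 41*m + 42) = (m - 7)/(m^2 + 5*m - 6)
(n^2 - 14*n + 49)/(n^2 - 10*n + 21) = (n - 7)/(n - 3)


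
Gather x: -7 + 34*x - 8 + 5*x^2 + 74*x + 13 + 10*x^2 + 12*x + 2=15*x^2 + 120*x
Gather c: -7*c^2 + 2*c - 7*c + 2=-7*c^2 - 5*c + 2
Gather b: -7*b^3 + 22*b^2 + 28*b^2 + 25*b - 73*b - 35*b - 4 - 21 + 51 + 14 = -7*b^3 + 50*b^2 - 83*b + 40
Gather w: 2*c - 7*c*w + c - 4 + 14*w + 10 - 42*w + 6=3*c + w*(-7*c - 28) + 12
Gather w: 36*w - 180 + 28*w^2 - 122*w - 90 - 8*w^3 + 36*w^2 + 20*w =-8*w^3 + 64*w^2 - 66*w - 270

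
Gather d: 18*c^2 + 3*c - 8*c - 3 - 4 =18*c^2 - 5*c - 7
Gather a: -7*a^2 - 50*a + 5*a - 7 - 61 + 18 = -7*a^2 - 45*a - 50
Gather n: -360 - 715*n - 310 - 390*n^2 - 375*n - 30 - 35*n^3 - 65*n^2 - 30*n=-35*n^3 - 455*n^2 - 1120*n - 700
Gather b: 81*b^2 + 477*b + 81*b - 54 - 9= 81*b^2 + 558*b - 63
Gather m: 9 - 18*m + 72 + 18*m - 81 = 0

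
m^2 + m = m*(m + 1)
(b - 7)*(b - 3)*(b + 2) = b^3 - 8*b^2 + b + 42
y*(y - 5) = y^2 - 5*y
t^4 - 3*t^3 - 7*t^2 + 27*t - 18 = (t - 3)*(t - 2)*(t - 1)*(t + 3)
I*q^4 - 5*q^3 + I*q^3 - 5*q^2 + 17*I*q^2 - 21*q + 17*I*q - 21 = (q - 3*I)*(q + I)*(q + 7*I)*(I*q + I)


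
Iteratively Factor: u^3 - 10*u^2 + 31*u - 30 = (u - 3)*(u^2 - 7*u + 10) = (u - 3)*(u - 2)*(u - 5)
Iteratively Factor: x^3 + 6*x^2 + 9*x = (x + 3)*(x^2 + 3*x) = (x + 3)^2*(x)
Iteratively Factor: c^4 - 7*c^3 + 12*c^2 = (c)*(c^3 - 7*c^2 + 12*c) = c*(c - 3)*(c^2 - 4*c) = c^2*(c - 3)*(c - 4)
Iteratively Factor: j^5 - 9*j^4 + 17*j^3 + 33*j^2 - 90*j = (j - 3)*(j^4 - 6*j^3 - j^2 + 30*j) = (j - 3)^2*(j^3 - 3*j^2 - 10*j) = (j - 5)*(j - 3)^2*(j^2 + 2*j) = j*(j - 5)*(j - 3)^2*(j + 2)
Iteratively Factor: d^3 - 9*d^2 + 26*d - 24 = (d - 2)*(d^2 - 7*d + 12) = (d - 3)*(d - 2)*(d - 4)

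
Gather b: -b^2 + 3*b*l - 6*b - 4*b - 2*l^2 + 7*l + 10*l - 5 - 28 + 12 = -b^2 + b*(3*l - 10) - 2*l^2 + 17*l - 21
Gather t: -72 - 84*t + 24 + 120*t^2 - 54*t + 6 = 120*t^2 - 138*t - 42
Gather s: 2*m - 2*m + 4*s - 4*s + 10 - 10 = 0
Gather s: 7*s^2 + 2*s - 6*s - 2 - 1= 7*s^2 - 4*s - 3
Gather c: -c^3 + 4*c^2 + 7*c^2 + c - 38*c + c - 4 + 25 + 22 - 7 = -c^3 + 11*c^2 - 36*c + 36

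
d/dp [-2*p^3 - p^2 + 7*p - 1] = -6*p^2 - 2*p + 7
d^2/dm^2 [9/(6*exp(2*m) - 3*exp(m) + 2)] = 27*((1 - 8*exp(m))*(6*exp(2*m) - 3*exp(m) + 2) + 6*(4*exp(m) - 1)^2*exp(m))*exp(m)/(6*exp(2*m) - 3*exp(m) + 2)^3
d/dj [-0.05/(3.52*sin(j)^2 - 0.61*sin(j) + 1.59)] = (0.352*sin(j) - 0.0305)*cos(j)/(3.52*sin(j)^2 - 0.61*sin(j) + 1.59)^2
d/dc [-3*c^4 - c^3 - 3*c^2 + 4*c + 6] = -12*c^3 - 3*c^2 - 6*c + 4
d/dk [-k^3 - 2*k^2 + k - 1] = -3*k^2 - 4*k + 1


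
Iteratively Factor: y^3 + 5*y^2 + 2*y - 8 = (y + 2)*(y^2 + 3*y - 4) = (y - 1)*(y + 2)*(y + 4)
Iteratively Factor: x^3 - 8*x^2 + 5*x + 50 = (x - 5)*(x^2 - 3*x - 10) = (x - 5)*(x + 2)*(x - 5)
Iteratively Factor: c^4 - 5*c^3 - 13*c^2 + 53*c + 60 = (c + 3)*(c^3 - 8*c^2 + 11*c + 20) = (c - 4)*(c + 3)*(c^2 - 4*c - 5) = (c - 4)*(c + 1)*(c + 3)*(c - 5)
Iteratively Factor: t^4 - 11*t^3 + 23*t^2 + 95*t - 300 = (t - 5)*(t^3 - 6*t^2 - 7*t + 60) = (t - 5)*(t + 3)*(t^2 - 9*t + 20) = (t - 5)*(t - 4)*(t + 3)*(t - 5)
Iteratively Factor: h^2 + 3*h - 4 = (h + 4)*(h - 1)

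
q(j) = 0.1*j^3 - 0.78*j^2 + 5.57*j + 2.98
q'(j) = 0.3*j^2 - 1.56*j + 5.57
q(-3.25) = -26.79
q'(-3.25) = 13.81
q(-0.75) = -1.68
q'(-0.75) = 6.91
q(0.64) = 6.25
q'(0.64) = 4.69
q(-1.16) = -4.69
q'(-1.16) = 7.78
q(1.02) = 7.96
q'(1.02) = 4.29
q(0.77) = 6.85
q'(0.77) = 4.55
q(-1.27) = -5.56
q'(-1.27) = 8.04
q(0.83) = 7.12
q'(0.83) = 4.48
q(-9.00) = -183.23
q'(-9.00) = 43.91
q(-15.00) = -593.57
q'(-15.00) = 96.47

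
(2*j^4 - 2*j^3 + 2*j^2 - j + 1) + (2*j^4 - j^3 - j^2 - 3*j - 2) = 4*j^4 - 3*j^3 + j^2 - 4*j - 1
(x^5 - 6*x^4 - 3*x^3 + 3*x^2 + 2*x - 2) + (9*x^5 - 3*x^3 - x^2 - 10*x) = 10*x^5 - 6*x^4 - 6*x^3 + 2*x^2 - 8*x - 2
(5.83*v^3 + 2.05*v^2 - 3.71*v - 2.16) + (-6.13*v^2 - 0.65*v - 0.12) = 5.83*v^3 - 4.08*v^2 - 4.36*v - 2.28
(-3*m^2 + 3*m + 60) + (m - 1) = -3*m^2 + 4*m + 59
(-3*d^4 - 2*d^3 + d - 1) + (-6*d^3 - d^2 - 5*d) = -3*d^4 - 8*d^3 - d^2 - 4*d - 1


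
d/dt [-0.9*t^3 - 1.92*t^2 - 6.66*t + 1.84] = -2.7*t^2 - 3.84*t - 6.66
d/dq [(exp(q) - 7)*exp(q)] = (2*exp(q) - 7)*exp(q)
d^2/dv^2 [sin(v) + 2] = -sin(v)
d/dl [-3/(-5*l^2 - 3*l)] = 3*(-10*l - 3)/(l^2*(5*l + 3)^2)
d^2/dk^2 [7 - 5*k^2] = -10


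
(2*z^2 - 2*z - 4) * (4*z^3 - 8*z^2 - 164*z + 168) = 8*z^5 - 24*z^4 - 328*z^3 + 696*z^2 + 320*z - 672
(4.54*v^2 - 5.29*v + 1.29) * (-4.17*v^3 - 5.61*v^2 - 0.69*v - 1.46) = -18.9318*v^5 - 3.4101*v^4 + 21.165*v^3 - 10.2152*v^2 + 6.8333*v - 1.8834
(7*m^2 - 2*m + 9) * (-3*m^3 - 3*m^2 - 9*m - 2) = -21*m^5 - 15*m^4 - 84*m^3 - 23*m^2 - 77*m - 18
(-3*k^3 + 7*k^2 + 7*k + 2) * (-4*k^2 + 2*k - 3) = 12*k^5 - 34*k^4 - 5*k^3 - 15*k^2 - 17*k - 6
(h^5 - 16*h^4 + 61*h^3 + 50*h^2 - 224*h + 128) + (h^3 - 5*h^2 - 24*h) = h^5 - 16*h^4 + 62*h^3 + 45*h^2 - 248*h + 128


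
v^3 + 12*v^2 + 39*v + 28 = (v + 1)*(v + 4)*(v + 7)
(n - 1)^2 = n^2 - 2*n + 1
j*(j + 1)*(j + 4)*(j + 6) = j^4 + 11*j^3 + 34*j^2 + 24*j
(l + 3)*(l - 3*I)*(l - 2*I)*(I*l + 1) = I*l^4 + 6*l^3 + 3*I*l^3 + 18*l^2 - 11*I*l^2 - 6*l - 33*I*l - 18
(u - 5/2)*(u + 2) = u^2 - u/2 - 5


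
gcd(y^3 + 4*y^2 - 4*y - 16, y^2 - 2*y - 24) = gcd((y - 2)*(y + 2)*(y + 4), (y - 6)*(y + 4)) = y + 4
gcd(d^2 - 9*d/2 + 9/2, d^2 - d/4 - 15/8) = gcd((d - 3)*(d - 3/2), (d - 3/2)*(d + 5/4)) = d - 3/2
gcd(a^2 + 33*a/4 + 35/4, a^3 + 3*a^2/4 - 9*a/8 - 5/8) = a + 5/4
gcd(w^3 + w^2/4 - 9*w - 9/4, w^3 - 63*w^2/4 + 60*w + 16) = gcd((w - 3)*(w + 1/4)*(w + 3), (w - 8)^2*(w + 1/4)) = w + 1/4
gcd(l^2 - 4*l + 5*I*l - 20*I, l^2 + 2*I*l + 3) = 1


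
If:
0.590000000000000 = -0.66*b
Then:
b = -0.89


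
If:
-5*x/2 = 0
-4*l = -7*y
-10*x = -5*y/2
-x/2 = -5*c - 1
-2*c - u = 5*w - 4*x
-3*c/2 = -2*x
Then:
No Solution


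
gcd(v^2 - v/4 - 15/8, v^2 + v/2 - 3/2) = 1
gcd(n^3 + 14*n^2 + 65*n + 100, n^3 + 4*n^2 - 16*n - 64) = n + 4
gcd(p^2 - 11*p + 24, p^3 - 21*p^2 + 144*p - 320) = p - 8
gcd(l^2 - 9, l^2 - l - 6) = l - 3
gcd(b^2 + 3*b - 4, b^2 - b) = b - 1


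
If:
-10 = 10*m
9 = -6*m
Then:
No Solution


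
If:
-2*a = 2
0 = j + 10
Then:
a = -1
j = -10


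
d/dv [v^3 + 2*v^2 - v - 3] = 3*v^2 + 4*v - 1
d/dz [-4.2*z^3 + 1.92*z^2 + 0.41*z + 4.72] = -12.6*z^2 + 3.84*z + 0.41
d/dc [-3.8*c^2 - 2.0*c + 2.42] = -7.6*c - 2.0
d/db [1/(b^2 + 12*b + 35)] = 2*(-b - 6)/(b^2 + 12*b + 35)^2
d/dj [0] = 0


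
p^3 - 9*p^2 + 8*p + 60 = (p - 6)*(p - 5)*(p + 2)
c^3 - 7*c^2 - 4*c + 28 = (c - 7)*(c - 2)*(c + 2)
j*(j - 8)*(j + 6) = j^3 - 2*j^2 - 48*j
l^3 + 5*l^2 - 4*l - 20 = (l - 2)*(l + 2)*(l + 5)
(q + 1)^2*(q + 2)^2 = q^4 + 6*q^3 + 13*q^2 + 12*q + 4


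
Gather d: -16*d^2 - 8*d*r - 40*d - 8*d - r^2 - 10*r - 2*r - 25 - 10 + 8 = -16*d^2 + d*(-8*r - 48) - r^2 - 12*r - 27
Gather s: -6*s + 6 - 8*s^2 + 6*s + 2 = 8 - 8*s^2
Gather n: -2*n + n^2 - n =n^2 - 3*n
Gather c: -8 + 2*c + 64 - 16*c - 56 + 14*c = 0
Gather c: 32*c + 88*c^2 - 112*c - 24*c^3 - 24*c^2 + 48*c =-24*c^3 + 64*c^2 - 32*c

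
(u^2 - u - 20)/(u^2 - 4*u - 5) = (u + 4)/(u + 1)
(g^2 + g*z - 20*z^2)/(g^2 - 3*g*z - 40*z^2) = (-g + 4*z)/(-g + 8*z)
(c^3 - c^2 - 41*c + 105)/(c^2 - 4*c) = (c^3 - c^2 - 41*c + 105)/(c*(c - 4))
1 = 1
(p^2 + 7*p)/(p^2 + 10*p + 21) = p/(p + 3)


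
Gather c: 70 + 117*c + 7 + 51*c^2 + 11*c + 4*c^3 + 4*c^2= 4*c^3 + 55*c^2 + 128*c + 77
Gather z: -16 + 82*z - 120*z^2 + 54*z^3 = 54*z^3 - 120*z^2 + 82*z - 16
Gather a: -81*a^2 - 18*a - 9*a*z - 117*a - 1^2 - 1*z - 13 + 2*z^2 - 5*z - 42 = -81*a^2 + a*(-9*z - 135) + 2*z^2 - 6*z - 56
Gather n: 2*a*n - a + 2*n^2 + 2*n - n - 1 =-a + 2*n^2 + n*(2*a + 1) - 1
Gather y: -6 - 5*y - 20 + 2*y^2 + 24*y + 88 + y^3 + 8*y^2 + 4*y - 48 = y^3 + 10*y^2 + 23*y + 14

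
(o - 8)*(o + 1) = o^2 - 7*o - 8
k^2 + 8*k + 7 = (k + 1)*(k + 7)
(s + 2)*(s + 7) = s^2 + 9*s + 14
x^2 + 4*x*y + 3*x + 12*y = (x + 3)*(x + 4*y)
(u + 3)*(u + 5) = u^2 + 8*u + 15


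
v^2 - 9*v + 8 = (v - 8)*(v - 1)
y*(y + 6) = y^2 + 6*y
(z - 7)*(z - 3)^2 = z^3 - 13*z^2 + 51*z - 63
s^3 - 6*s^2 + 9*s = s*(s - 3)^2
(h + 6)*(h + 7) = h^2 + 13*h + 42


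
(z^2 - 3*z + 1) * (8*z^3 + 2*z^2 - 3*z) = 8*z^5 - 22*z^4 - z^3 + 11*z^2 - 3*z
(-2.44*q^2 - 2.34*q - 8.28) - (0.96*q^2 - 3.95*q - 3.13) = -3.4*q^2 + 1.61*q - 5.15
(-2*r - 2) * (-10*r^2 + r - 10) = 20*r^3 + 18*r^2 + 18*r + 20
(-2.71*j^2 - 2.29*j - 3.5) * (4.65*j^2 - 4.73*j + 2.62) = -12.6015*j^4 + 2.1698*j^3 - 12.5435*j^2 + 10.5552*j - 9.17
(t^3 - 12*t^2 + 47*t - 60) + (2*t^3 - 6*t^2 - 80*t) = 3*t^3 - 18*t^2 - 33*t - 60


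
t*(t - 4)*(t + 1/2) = t^3 - 7*t^2/2 - 2*t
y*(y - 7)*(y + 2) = y^3 - 5*y^2 - 14*y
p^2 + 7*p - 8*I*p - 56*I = (p + 7)*(p - 8*I)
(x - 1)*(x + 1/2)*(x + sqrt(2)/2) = x^3 - x^2/2 + sqrt(2)*x^2/2 - x/2 - sqrt(2)*x/4 - sqrt(2)/4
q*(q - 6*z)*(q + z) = q^3 - 5*q^2*z - 6*q*z^2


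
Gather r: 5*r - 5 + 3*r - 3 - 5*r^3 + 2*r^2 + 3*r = -5*r^3 + 2*r^2 + 11*r - 8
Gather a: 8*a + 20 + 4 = 8*a + 24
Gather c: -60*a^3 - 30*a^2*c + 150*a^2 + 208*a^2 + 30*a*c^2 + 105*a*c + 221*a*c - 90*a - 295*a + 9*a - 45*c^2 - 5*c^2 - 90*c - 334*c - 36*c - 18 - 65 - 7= -60*a^3 + 358*a^2 - 376*a + c^2*(30*a - 50) + c*(-30*a^2 + 326*a - 460) - 90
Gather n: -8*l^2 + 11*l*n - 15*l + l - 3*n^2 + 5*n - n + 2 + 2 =-8*l^2 - 14*l - 3*n^2 + n*(11*l + 4) + 4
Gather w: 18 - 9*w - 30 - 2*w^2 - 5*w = -2*w^2 - 14*w - 12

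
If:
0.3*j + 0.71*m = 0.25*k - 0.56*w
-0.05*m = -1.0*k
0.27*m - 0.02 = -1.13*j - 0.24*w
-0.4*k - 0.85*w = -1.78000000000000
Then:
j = -0.03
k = -0.09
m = -1.70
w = 2.13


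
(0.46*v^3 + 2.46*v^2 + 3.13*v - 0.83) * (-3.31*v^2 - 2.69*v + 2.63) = -1.5226*v^5 - 9.38*v^4 - 15.7679*v^3 + 0.797400000000001*v^2 + 10.4646*v - 2.1829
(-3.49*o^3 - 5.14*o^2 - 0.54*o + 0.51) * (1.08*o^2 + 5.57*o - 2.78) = -3.7692*o^5 - 24.9905*o^4 - 19.5108*o^3 + 11.8322*o^2 + 4.3419*o - 1.4178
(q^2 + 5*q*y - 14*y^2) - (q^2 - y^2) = 5*q*y - 13*y^2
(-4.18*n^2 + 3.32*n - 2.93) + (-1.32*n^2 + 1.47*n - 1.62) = -5.5*n^2 + 4.79*n - 4.55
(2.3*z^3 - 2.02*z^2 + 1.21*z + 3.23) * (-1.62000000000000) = -3.726*z^3 + 3.2724*z^2 - 1.9602*z - 5.2326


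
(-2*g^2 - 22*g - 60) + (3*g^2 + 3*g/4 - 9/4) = g^2 - 85*g/4 - 249/4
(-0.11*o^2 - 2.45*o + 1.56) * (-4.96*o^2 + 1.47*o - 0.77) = 0.5456*o^4 + 11.9903*o^3 - 11.2544*o^2 + 4.1797*o - 1.2012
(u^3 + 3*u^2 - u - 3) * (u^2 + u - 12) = u^5 + 4*u^4 - 10*u^3 - 40*u^2 + 9*u + 36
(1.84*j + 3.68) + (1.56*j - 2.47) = 3.4*j + 1.21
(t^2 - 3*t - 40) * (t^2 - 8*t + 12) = t^4 - 11*t^3 - 4*t^2 + 284*t - 480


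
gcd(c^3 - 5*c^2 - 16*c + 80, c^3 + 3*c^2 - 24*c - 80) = c^2 - c - 20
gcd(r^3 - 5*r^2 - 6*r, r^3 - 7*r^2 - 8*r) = r^2 + r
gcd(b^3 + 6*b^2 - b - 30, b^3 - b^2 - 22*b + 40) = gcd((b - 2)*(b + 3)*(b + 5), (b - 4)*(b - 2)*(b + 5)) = b^2 + 3*b - 10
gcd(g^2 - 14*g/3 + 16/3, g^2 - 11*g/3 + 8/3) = g - 8/3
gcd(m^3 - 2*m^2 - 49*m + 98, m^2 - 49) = m^2 - 49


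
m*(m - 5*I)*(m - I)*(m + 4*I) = m^4 - 2*I*m^3 + 19*m^2 - 20*I*m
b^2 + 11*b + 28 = (b + 4)*(b + 7)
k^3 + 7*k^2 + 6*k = k*(k + 1)*(k + 6)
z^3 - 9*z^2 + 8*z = z*(z - 8)*(z - 1)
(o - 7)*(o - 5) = o^2 - 12*o + 35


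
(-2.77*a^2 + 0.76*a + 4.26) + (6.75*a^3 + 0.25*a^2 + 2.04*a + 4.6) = 6.75*a^3 - 2.52*a^2 + 2.8*a + 8.86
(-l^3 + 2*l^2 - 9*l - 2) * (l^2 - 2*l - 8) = -l^5 + 4*l^4 - 5*l^3 + 76*l + 16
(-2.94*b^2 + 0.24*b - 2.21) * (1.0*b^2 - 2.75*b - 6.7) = -2.94*b^4 + 8.325*b^3 + 16.828*b^2 + 4.4695*b + 14.807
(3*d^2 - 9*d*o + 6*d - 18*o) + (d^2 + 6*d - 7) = 4*d^2 - 9*d*o + 12*d - 18*o - 7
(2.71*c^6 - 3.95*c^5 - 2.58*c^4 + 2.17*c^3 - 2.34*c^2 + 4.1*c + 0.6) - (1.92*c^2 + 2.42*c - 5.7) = 2.71*c^6 - 3.95*c^5 - 2.58*c^4 + 2.17*c^3 - 4.26*c^2 + 1.68*c + 6.3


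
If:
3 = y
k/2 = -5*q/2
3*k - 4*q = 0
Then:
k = 0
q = 0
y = 3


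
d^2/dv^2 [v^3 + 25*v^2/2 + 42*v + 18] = 6*v + 25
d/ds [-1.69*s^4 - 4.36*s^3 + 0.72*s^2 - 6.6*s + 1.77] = -6.76*s^3 - 13.08*s^2 + 1.44*s - 6.6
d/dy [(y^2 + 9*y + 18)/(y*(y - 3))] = 6*(-2*y^2 - 6*y + 9)/(y^2*(y^2 - 6*y + 9))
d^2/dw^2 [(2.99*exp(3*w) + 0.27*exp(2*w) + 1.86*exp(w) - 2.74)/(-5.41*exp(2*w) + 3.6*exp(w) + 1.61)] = (-87.511619*exp(6*w) + 174.69972*exp(5*w) - 162.612388*exp(4*w) + 81.0164679999999*exp(3*w) - 331.745607*exp(2*w) + 138.954188*exp(w) - 20.702346)*exp(w)/(158.340421*exp(6*w) - 316.09548*exp(5*w) + 68.975877*exp(4*w) + 141.48216*exp(3*w) - 20.527017*exp(2*w) - 27.99468*exp(w) - 4.173281)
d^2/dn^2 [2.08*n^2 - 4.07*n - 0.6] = 4.16000000000000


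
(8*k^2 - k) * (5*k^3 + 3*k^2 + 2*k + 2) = 40*k^5 + 19*k^4 + 13*k^3 + 14*k^2 - 2*k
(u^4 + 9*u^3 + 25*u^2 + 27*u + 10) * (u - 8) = u^5 + u^4 - 47*u^3 - 173*u^2 - 206*u - 80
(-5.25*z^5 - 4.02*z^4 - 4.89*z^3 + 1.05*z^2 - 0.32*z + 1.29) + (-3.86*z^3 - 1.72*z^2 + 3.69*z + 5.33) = -5.25*z^5 - 4.02*z^4 - 8.75*z^3 - 0.67*z^2 + 3.37*z + 6.62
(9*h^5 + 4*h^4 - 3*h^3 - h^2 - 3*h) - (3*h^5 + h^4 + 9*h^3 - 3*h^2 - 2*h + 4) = 6*h^5 + 3*h^4 - 12*h^3 + 2*h^2 - h - 4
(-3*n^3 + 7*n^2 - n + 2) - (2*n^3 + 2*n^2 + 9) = -5*n^3 + 5*n^2 - n - 7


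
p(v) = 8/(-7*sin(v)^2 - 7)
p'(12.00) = -0.62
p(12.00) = -0.89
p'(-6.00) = 0.53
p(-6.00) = -1.06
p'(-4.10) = -0.39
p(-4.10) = -0.68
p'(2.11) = -0.33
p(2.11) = -0.66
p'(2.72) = -0.63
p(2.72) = -0.98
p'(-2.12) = 0.34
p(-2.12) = -0.66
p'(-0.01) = -0.02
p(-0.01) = -1.14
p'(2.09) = -0.32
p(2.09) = -0.65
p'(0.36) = 0.60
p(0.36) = -1.02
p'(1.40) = 0.10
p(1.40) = -0.58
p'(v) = 112*sin(v)*cos(v)/(-7*sin(v)^2 - 7)^2 = 32*sin(2*v)/(7*(3 - cos(2*v))^2)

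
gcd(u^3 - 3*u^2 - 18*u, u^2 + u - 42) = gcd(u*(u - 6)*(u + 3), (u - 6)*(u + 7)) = u - 6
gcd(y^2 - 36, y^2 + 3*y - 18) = y + 6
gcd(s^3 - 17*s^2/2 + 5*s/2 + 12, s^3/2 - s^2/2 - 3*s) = 1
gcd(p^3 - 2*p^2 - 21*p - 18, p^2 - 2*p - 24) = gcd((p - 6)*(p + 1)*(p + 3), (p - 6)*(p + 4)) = p - 6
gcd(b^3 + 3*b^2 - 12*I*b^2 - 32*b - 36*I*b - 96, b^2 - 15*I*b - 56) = b - 8*I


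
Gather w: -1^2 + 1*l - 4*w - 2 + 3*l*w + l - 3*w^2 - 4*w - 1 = 2*l - 3*w^2 + w*(3*l - 8) - 4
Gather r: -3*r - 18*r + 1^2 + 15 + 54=70 - 21*r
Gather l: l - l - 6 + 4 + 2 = 0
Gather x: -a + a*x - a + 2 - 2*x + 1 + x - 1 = -2*a + x*(a - 1) + 2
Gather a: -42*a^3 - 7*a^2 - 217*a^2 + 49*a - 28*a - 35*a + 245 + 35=-42*a^3 - 224*a^2 - 14*a + 280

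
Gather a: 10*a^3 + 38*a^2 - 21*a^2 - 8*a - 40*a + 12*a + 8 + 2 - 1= 10*a^3 + 17*a^2 - 36*a + 9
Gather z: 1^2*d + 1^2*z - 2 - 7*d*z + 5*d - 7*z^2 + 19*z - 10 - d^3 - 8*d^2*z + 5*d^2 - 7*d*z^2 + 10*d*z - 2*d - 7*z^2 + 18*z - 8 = -d^3 + 5*d^2 + 4*d + z^2*(-7*d - 14) + z*(-8*d^2 + 3*d + 38) - 20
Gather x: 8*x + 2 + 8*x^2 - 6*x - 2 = 8*x^2 + 2*x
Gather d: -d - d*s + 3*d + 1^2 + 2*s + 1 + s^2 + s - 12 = d*(2 - s) + s^2 + 3*s - 10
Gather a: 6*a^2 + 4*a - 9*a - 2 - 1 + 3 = 6*a^2 - 5*a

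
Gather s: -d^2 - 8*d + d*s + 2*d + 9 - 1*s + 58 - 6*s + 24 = -d^2 - 6*d + s*(d - 7) + 91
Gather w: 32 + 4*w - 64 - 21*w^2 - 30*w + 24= -21*w^2 - 26*w - 8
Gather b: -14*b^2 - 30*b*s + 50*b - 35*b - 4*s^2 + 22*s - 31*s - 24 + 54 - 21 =-14*b^2 + b*(15 - 30*s) - 4*s^2 - 9*s + 9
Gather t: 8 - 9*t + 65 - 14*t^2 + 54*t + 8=-14*t^2 + 45*t + 81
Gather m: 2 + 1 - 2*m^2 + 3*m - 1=-2*m^2 + 3*m + 2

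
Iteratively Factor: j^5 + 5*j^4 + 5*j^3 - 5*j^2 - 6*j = (j + 3)*(j^4 + 2*j^3 - j^2 - 2*j) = (j - 1)*(j + 3)*(j^3 + 3*j^2 + 2*j) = j*(j - 1)*(j + 3)*(j^2 + 3*j + 2) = j*(j - 1)*(j + 1)*(j + 3)*(j + 2)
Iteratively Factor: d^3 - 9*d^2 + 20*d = (d - 5)*(d^2 - 4*d) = (d - 5)*(d - 4)*(d)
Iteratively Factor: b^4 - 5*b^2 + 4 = (b - 2)*(b^3 + 2*b^2 - b - 2) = (b - 2)*(b + 2)*(b^2 - 1) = (b - 2)*(b + 1)*(b + 2)*(b - 1)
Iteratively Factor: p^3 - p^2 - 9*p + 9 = (p - 1)*(p^2 - 9) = (p - 3)*(p - 1)*(p + 3)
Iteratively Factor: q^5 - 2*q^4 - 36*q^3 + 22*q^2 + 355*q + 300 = (q - 5)*(q^4 + 3*q^3 - 21*q^2 - 83*q - 60) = (q - 5)*(q + 3)*(q^3 - 21*q - 20) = (q - 5)^2*(q + 3)*(q^2 + 5*q + 4) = (q - 5)^2*(q + 1)*(q + 3)*(q + 4)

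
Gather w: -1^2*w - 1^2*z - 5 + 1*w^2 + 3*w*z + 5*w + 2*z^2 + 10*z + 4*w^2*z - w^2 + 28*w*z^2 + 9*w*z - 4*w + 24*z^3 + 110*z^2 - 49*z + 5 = 4*w^2*z + w*(28*z^2 + 12*z) + 24*z^3 + 112*z^2 - 40*z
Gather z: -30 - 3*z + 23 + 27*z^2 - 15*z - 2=27*z^2 - 18*z - 9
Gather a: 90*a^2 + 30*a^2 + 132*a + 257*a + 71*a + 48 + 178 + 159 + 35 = 120*a^2 + 460*a + 420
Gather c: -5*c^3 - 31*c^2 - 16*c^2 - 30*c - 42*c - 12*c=-5*c^3 - 47*c^2 - 84*c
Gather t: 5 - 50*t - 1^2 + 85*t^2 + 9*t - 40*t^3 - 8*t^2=-40*t^3 + 77*t^2 - 41*t + 4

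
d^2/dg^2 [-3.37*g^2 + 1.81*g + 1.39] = -6.74000000000000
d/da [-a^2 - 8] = -2*a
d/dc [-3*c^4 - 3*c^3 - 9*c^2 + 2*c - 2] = -12*c^3 - 9*c^2 - 18*c + 2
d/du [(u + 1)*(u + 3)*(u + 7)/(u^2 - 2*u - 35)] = (u^4 - 4*u^3 - 158*u^2 - 812*u - 1043)/(u^4 - 4*u^3 - 66*u^2 + 140*u + 1225)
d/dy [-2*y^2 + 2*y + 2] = 2 - 4*y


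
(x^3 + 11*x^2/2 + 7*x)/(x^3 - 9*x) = (x^2 + 11*x/2 + 7)/(x^2 - 9)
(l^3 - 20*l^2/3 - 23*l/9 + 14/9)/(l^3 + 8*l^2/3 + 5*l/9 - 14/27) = 3*(l - 7)/(3*l + 7)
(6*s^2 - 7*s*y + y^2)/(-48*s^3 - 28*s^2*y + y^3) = (-s + y)/(8*s^2 + 6*s*y + y^2)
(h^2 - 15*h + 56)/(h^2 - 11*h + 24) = (h - 7)/(h - 3)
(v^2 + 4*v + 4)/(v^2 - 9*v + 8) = (v^2 + 4*v + 4)/(v^2 - 9*v + 8)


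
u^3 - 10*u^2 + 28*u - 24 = (u - 6)*(u - 2)^2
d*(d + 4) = d^2 + 4*d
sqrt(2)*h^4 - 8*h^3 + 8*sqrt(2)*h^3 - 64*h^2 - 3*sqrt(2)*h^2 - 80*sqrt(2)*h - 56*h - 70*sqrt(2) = (h + 7)*(h - 5*sqrt(2))*(h + sqrt(2))*(sqrt(2)*h + sqrt(2))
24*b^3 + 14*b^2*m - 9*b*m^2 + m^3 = (-6*b + m)*(-4*b + m)*(b + m)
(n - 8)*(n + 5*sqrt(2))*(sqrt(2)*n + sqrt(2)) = sqrt(2)*n^3 - 7*sqrt(2)*n^2 + 10*n^2 - 70*n - 8*sqrt(2)*n - 80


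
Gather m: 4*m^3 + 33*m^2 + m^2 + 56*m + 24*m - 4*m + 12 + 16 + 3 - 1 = 4*m^3 + 34*m^2 + 76*m + 30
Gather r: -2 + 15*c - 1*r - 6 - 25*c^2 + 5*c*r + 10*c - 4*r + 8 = -25*c^2 + 25*c + r*(5*c - 5)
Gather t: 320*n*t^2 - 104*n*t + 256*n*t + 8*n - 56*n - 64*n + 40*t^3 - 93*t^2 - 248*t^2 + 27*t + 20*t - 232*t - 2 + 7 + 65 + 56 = -112*n + 40*t^3 + t^2*(320*n - 341) + t*(152*n - 185) + 126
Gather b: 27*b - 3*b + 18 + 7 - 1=24*b + 24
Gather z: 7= 7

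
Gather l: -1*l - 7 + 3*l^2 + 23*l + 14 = 3*l^2 + 22*l + 7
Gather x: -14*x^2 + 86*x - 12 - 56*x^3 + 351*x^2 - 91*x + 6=-56*x^3 + 337*x^2 - 5*x - 6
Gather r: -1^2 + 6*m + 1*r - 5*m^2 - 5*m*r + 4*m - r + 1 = -5*m^2 - 5*m*r + 10*m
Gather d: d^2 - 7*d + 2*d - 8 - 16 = d^2 - 5*d - 24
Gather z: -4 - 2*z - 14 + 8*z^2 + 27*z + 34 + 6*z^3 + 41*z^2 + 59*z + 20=6*z^3 + 49*z^2 + 84*z + 36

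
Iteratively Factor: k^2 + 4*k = (k)*(k + 4)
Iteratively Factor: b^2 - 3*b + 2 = (b - 1)*(b - 2)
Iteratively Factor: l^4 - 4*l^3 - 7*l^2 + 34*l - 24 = (l + 3)*(l^3 - 7*l^2 + 14*l - 8) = (l - 4)*(l + 3)*(l^2 - 3*l + 2) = (l - 4)*(l - 1)*(l + 3)*(l - 2)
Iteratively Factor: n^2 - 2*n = (n - 2)*(n)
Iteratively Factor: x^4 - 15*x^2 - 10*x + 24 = (x + 3)*(x^3 - 3*x^2 - 6*x + 8) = (x - 4)*(x + 3)*(x^2 + x - 2) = (x - 4)*(x - 1)*(x + 3)*(x + 2)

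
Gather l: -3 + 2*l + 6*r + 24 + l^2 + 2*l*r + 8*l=l^2 + l*(2*r + 10) + 6*r + 21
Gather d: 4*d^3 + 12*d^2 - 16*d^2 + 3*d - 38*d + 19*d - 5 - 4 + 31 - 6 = 4*d^3 - 4*d^2 - 16*d + 16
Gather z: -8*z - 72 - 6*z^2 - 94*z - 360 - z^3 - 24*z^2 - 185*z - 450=-z^3 - 30*z^2 - 287*z - 882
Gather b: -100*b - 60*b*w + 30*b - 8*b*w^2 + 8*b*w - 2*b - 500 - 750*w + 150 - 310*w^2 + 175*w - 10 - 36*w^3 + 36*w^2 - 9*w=b*(-8*w^2 - 52*w - 72) - 36*w^3 - 274*w^2 - 584*w - 360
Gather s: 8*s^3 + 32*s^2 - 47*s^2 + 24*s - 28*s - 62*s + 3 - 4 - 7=8*s^3 - 15*s^2 - 66*s - 8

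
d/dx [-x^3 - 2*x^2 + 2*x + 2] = -3*x^2 - 4*x + 2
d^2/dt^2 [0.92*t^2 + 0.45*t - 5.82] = 1.84000000000000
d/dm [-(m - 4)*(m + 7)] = -2*m - 3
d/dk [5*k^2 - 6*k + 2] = 10*k - 6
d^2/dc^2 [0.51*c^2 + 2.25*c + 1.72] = 1.02000000000000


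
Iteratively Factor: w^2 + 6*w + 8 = (w + 4)*(w + 2)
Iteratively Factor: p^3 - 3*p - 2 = (p + 1)*(p^2 - p - 2) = (p - 2)*(p + 1)*(p + 1)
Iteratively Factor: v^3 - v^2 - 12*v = (v - 4)*(v^2 + 3*v) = (v - 4)*(v + 3)*(v)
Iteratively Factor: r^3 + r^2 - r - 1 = (r + 1)*(r^2 - 1) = (r + 1)^2*(r - 1)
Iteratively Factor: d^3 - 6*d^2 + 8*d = (d)*(d^2 - 6*d + 8) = d*(d - 4)*(d - 2)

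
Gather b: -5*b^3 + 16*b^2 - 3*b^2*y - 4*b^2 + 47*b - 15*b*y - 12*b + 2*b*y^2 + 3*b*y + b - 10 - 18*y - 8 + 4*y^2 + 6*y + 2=-5*b^3 + b^2*(12 - 3*y) + b*(2*y^2 - 12*y + 36) + 4*y^2 - 12*y - 16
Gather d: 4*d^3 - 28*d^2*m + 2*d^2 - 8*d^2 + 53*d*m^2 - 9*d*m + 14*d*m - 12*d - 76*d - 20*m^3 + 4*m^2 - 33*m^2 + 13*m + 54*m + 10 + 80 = 4*d^3 + d^2*(-28*m - 6) + d*(53*m^2 + 5*m - 88) - 20*m^3 - 29*m^2 + 67*m + 90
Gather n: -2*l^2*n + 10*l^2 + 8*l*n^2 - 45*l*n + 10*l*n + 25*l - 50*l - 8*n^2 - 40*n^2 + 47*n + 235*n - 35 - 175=10*l^2 - 25*l + n^2*(8*l - 48) + n*(-2*l^2 - 35*l + 282) - 210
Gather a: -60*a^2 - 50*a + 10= -60*a^2 - 50*a + 10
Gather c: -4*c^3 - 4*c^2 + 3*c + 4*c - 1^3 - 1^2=-4*c^3 - 4*c^2 + 7*c - 2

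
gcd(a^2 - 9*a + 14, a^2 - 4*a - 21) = a - 7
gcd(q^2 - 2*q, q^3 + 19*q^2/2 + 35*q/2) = q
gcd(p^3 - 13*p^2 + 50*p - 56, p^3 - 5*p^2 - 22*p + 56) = p^2 - 9*p + 14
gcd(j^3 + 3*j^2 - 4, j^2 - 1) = j - 1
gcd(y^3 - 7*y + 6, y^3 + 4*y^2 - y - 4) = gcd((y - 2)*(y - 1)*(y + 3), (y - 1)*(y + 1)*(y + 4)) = y - 1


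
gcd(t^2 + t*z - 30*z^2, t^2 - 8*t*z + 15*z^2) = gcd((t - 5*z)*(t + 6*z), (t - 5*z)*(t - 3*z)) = -t + 5*z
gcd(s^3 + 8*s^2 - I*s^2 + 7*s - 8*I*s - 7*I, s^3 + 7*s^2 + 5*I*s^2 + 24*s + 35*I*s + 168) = s + 7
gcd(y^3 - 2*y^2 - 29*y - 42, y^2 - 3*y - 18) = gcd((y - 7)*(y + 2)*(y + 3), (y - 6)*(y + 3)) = y + 3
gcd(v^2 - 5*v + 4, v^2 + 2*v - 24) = v - 4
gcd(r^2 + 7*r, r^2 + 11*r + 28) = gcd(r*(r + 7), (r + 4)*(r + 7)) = r + 7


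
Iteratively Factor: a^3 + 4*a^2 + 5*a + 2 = (a + 1)*(a^2 + 3*a + 2) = (a + 1)^2*(a + 2)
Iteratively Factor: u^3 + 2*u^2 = (u + 2)*(u^2) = u*(u + 2)*(u)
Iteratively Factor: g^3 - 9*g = (g - 3)*(g^2 + 3*g) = g*(g - 3)*(g + 3)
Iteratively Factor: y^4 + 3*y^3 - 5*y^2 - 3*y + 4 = (y - 1)*(y^3 + 4*y^2 - y - 4) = (y - 1)^2*(y^2 + 5*y + 4) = (y - 1)^2*(y + 4)*(y + 1)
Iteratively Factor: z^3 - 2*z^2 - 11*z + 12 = (z - 1)*(z^2 - z - 12) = (z - 1)*(z + 3)*(z - 4)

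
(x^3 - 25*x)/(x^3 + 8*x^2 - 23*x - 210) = x*(x + 5)/(x^2 + 13*x + 42)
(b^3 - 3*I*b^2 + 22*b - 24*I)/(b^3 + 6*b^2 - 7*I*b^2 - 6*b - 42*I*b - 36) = (b + 4*I)/(b + 6)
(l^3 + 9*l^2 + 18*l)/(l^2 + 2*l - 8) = l*(l^2 + 9*l + 18)/(l^2 + 2*l - 8)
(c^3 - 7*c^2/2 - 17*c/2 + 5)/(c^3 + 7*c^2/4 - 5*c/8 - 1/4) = 4*(c - 5)/(4*c + 1)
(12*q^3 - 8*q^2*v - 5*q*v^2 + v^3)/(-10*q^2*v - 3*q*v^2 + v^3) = (-6*q^2 + 7*q*v - v^2)/(v*(5*q - v))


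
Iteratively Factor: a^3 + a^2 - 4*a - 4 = (a + 1)*(a^2 - 4) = (a - 2)*(a + 1)*(a + 2)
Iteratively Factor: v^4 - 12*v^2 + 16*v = (v)*(v^3 - 12*v + 16) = v*(v - 2)*(v^2 + 2*v - 8) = v*(v - 2)^2*(v + 4)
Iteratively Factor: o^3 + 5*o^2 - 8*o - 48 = (o + 4)*(o^2 + o - 12) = (o - 3)*(o + 4)*(o + 4)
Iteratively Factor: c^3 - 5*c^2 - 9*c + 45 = (c - 5)*(c^2 - 9) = (c - 5)*(c - 3)*(c + 3)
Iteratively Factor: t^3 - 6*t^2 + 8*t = (t - 2)*(t^2 - 4*t) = t*(t - 2)*(t - 4)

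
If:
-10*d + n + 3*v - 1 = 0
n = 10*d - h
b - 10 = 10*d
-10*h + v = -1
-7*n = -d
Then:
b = 20290/2001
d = 28/2001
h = 4/29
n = 4/2001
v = 11/29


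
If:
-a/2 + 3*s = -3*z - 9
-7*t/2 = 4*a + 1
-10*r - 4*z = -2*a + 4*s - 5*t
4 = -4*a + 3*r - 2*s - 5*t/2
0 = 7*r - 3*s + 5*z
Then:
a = 300/319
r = 1029/1595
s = -1934/1595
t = -434/319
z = -2601/1595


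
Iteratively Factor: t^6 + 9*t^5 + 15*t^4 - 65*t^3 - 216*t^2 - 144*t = (t + 1)*(t^5 + 8*t^4 + 7*t^3 - 72*t^2 - 144*t) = (t + 1)*(t + 3)*(t^4 + 5*t^3 - 8*t^2 - 48*t) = t*(t + 1)*(t + 3)*(t^3 + 5*t^2 - 8*t - 48) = t*(t - 3)*(t + 1)*(t + 3)*(t^2 + 8*t + 16) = t*(t - 3)*(t + 1)*(t + 3)*(t + 4)*(t + 4)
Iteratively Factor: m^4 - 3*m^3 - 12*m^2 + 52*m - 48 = (m - 2)*(m^3 - m^2 - 14*m + 24) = (m - 2)^2*(m^2 + m - 12) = (m - 3)*(m - 2)^2*(m + 4)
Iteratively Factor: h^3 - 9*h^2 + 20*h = (h - 5)*(h^2 - 4*h) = (h - 5)*(h - 4)*(h)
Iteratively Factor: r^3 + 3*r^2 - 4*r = (r - 1)*(r^2 + 4*r) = (r - 1)*(r + 4)*(r)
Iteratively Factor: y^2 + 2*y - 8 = (y + 4)*(y - 2)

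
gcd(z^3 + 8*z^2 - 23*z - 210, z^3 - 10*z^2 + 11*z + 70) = z - 5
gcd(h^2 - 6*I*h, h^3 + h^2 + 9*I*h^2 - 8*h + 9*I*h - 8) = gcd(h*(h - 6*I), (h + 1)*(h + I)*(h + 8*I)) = 1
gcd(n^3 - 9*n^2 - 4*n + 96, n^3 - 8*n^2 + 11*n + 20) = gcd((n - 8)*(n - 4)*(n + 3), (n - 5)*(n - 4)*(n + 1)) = n - 4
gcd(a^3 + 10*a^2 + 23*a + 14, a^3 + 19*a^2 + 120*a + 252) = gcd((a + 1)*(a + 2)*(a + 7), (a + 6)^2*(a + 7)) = a + 7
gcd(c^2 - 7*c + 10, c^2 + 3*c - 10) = c - 2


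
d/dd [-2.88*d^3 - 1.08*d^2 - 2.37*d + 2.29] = -8.64*d^2 - 2.16*d - 2.37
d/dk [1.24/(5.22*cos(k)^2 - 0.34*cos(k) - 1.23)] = (12.9456*cos(k) - 0.4216)*sin(k)/(-5.22*cos(k)^2 + 0.34*cos(k) + 1.23)^2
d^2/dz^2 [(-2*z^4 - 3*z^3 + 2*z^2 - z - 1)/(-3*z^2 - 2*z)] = 2*(18*z^6 + 36*z^5 + 24*z^4 + 33*z^3 + 27*z^2 + 18*z + 4)/(z^3*(27*z^3 + 54*z^2 + 36*z + 8))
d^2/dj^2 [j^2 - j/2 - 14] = 2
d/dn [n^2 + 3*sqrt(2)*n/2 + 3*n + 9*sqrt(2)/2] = 2*n + 3*sqrt(2)/2 + 3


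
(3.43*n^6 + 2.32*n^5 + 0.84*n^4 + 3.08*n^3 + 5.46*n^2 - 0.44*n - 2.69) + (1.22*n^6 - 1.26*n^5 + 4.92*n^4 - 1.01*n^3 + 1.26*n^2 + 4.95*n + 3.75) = 4.65*n^6 + 1.06*n^5 + 5.76*n^4 + 2.07*n^3 + 6.72*n^2 + 4.51*n + 1.06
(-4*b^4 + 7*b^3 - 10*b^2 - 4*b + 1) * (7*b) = -28*b^5 + 49*b^4 - 70*b^3 - 28*b^2 + 7*b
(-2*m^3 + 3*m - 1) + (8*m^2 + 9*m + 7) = -2*m^3 + 8*m^2 + 12*m + 6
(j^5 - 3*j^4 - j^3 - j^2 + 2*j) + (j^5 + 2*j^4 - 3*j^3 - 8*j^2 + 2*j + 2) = 2*j^5 - j^4 - 4*j^3 - 9*j^2 + 4*j + 2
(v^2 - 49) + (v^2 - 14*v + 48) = 2*v^2 - 14*v - 1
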